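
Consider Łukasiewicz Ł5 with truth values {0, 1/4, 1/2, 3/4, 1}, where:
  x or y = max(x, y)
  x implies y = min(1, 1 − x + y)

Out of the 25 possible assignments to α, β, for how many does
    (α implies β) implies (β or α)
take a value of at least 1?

13

value 1: 13 assignments (counts)
value 3/4: 5 assignments
value 1/2: 4 assignments
value 1/4: 2 assignments
value 0: 1 assignment
So 13 of the 25 assignments meet the threshold.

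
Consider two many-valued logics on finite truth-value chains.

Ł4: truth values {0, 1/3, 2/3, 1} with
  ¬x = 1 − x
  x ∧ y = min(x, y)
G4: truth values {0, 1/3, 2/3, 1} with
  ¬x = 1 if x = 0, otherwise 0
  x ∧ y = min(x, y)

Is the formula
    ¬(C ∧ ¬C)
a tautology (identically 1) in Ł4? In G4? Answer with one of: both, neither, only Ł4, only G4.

In Ł4: at C = 1/3 the value is 2/3 — not a tautology.
In G4: every assignment gives 1 — tautology.

only G4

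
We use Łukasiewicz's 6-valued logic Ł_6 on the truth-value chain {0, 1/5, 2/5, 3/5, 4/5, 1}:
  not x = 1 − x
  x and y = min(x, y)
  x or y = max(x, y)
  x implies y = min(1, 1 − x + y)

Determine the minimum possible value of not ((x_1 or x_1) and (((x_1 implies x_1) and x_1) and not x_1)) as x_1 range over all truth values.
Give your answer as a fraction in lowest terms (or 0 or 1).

3/5

Take x_1 = 2/5:
x_1 or x_1 = 2/5 or 2/5 = 2/5
x_1 implies x_1 = 2/5 implies 2/5 = 1
(x_1 implies x_1) and x_1 = 1 and 2/5 = 2/5
not x_1 = not 2/5 = 3/5
((x_1 implies x_1) and x_1) and not x_1 = 2/5 and 3/5 = 2/5
(x_1 or x_1) and (((x_1 implies x_1) and x_1) and not x_1) = 2/5 and 2/5 = 2/5
not ((x_1 or x_1) and (((x_1 implies x_1) and x_1) and not x_1)) = not 2/5 = 3/5
No assignment yields a value below 3/5, so this is the minimum.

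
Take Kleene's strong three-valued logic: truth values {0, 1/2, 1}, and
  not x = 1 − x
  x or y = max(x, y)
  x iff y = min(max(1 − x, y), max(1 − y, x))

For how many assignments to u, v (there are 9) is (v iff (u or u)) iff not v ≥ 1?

2

u = 0, v = 0 ↦ 1  ≥
u = 0, v = 1/2 ↦ 1/2  <
u = 0, v = 1 ↦ 1  ≥
u = 1/2, v = 0 ↦ 1/2  <
u = 1/2, v = 1/2 ↦ 1/2  <
u = 1/2, v = 1 ↦ 1/2  <
u = 1, v = 0 ↦ 0  <
u = 1, v = 1/2 ↦ 1/2  <
u = 1, v = 1 ↦ 0  <
So 2 of the 9 assignments meet the threshold.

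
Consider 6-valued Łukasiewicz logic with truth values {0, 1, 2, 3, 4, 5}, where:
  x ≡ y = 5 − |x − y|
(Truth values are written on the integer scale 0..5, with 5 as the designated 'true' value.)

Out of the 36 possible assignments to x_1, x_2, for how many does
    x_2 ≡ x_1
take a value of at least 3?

value 5: 6 assignments (counts)
value 4: 10 assignments (counts)
value 3: 8 assignments (counts)
value 2: 6 assignments
value 1: 4 assignments
value 0: 2 assignments
So 24 of the 36 assignments meet the threshold.

24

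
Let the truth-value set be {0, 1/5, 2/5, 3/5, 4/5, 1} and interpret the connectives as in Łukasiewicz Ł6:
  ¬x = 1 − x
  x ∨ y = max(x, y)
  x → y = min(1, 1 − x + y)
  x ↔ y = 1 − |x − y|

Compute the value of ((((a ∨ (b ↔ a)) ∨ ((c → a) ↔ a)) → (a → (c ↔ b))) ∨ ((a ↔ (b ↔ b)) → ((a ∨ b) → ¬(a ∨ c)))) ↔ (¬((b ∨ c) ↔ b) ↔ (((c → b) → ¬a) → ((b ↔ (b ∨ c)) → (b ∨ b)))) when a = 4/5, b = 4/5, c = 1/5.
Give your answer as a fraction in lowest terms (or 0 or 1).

b ↔ a = 4/5 ↔ 4/5 = 1
a ∨ (b ↔ a) = 4/5 ∨ 1 = 1
c → a = 1/5 → 4/5 = 1
(c → a) ↔ a = 1 ↔ 4/5 = 4/5
(a ∨ (b ↔ a)) ∨ ((c → a) ↔ a) = 1 ∨ 4/5 = 1
c ↔ b = 1/5 ↔ 4/5 = 2/5
a → (c ↔ b) = 4/5 → 2/5 = 3/5
((a ∨ (b ↔ a)) ∨ ((c → a) ↔ a)) → (a → (c ↔ b)) = 1 → 3/5 = 3/5
b ↔ b = 4/5 ↔ 4/5 = 1
a ↔ (b ↔ b) = 4/5 ↔ 1 = 4/5
a ∨ b = 4/5 ∨ 4/5 = 4/5
a ∨ c = 4/5 ∨ 1/5 = 4/5
¬(a ∨ c) = ¬4/5 = 1/5
(a ∨ b) → ¬(a ∨ c) = 4/5 → 1/5 = 2/5
(a ↔ (b ↔ b)) → ((a ∨ b) → ¬(a ∨ c)) = 4/5 → 2/5 = 3/5
(((a ∨ (b ↔ a)) ∨ ((c → a) ↔ a)) → (a → (c ↔ b))) ∨ ((a ↔ (b ↔ b)) → ((a ∨ b) → ¬(a ∨ c))) = 3/5 ∨ 3/5 = 3/5
b ∨ c = 4/5 ∨ 1/5 = 4/5
(b ∨ c) ↔ b = 4/5 ↔ 4/5 = 1
¬((b ∨ c) ↔ b) = ¬1 = 0
c → b = 1/5 → 4/5 = 1
¬a = ¬4/5 = 1/5
(c → b) → ¬a = 1 → 1/5 = 1/5
b ∨ c = 4/5 ∨ 1/5 = 4/5
b ↔ (b ∨ c) = 4/5 ↔ 4/5 = 1
b ∨ b = 4/5 ∨ 4/5 = 4/5
(b ↔ (b ∨ c)) → (b ∨ b) = 1 → 4/5 = 4/5
((c → b) → ¬a) → ((b ↔ (b ∨ c)) → (b ∨ b)) = 1/5 → 4/5 = 1
¬((b ∨ c) ↔ b) ↔ (((c → b) → ¬a) → ((b ↔ (b ∨ c)) → (b ∨ b))) = 0 ↔ 1 = 0
((((a ∨ (b ↔ a)) ∨ ((c → a) ↔ a)) → (a → (c ↔ b))) ∨ ((a ↔ (b ↔ b)) → ((a ∨ b) → ¬(a ∨ c)))) ↔ (¬((b ∨ c) ↔ b) ↔ (((c → b) → ¬a) → ((b ↔ (b ∨ c)) → (b ∨ b)))) = 3/5 ↔ 0 = 2/5

2/5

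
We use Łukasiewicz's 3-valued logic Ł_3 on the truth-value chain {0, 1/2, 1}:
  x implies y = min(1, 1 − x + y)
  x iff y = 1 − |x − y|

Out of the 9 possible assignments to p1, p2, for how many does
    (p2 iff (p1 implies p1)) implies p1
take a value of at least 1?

p1 = 0, p2 = 0 ↦ 1  ≥
p1 = 0, p2 = 1/2 ↦ 1/2  <
p1 = 0, p2 = 1 ↦ 0  <
p1 = 1/2, p2 = 0 ↦ 1  ≥
p1 = 1/2, p2 = 1/2 ↦ 1  ≥
p1 = 1/2, p2 = 1 ↦ 1/2  <
p1 = 1, p2 = 0 ↦ 1  ≥
p1 = 1, p2 = 1/2 ↦ 1  ≥
p1 = 1, p2 = 1 ↦ 1  ≥
So 6 of the 9 assignments meet the threshold.

6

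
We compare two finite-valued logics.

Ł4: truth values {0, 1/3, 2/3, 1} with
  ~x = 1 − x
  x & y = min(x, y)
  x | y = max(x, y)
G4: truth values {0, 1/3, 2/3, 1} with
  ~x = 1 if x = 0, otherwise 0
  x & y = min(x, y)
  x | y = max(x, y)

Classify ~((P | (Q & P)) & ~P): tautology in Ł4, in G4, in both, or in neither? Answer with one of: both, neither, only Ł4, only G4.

only G4

In Ł4: at P = 1/3, Q = 0 the value is 2/3 — not a tautology.
In G4: every assignment gives 1 — tautology.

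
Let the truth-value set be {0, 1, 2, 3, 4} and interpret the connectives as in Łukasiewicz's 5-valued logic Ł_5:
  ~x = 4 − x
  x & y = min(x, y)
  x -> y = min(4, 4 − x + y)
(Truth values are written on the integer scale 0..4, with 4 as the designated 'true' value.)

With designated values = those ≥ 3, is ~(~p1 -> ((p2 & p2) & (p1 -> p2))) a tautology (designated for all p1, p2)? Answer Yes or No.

Counterexample: take p1 = 0, p2 = 2.
~p1 = ~0 = 4
p2 & p2 = 2 & 2 = 2
p1 -> p2 = 0 -> 2 = 4
(p2 & p2) & (p1 -> p2) = 2 & 4 = 2
~p1 -> ((p2 & p2) & (p1 -> p2)) = 4 -> 2 = 2
~(~p1 -> ((p2 & p2) & (p1 -> p2))) = ~2 = 2
This gives 2, which is below 3.

No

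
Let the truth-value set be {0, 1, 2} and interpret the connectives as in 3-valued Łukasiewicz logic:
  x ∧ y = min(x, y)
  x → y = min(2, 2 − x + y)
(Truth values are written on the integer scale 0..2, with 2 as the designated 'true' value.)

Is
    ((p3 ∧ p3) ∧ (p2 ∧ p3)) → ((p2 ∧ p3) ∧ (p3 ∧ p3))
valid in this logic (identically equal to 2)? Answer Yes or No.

Yes

p2 = 0, p3 = 0 ↦ 2
p2 = 0, p3 = 1 ↦ 2
p2 = 0, p3 = 2 ↦ 2
p2 = 1, p3 = 0 ↦ 2
p2 = 1, p3 = 1 ↦ 2
p2 = 1, p3 = 2 ↦ 2
p2 = 2, p3 = 0 ↦ 2
p2 = 2, p3 = 1 ↦ 2
p2 = 2, p3 = 2 ↦ 2
Every assignment gives a value ≥ 2.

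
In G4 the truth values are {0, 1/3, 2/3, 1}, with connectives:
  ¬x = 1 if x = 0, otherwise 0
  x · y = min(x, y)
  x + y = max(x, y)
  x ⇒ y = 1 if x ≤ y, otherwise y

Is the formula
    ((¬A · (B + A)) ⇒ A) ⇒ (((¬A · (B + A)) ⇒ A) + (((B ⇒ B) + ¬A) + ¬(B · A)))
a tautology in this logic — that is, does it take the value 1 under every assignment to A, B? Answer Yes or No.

A = 0, B = 0 ↦ 1
A = 0, B = 1/3 ↦ 1
A = 0, B = 2/3 ↦ 1
A = 0, B = 1 ↦ 1
A = 1/3, B = 0 ↦ 1
A = 1/3, B = 1/3 ↦ 1
A = 1/3, B = 2/3 ↦ 1
A = 1/3, B = 1 ↦ 1
A = 2/3, B = 0 ↦ 1
A = 2/3, B = 1/3 ↦ 1
A = 2/3, B = 2/3 ↦ 1
A = 2/3, B = 1 ↦ 1
A = 1, B = 0 ↦ 1
A = 1, B = 1/3 ↦ 1
A = 1, B = 2/3 ↦ 1
A = 1, B = 1 ↦ 1
Every assignment gives a value ≥ 1.

Yes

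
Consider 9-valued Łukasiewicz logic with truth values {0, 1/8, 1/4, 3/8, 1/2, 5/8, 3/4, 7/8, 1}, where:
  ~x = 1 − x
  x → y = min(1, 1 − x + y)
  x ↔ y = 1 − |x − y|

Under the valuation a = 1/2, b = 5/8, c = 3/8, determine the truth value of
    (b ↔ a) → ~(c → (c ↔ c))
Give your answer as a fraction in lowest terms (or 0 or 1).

1/8

b ↔ a = 5/8 ↔ 1/2 = 7/8
c ↔ c = 3/8 ↔ 3/8 = 1
c → (c ↔ c) = 3/8 → 1 = 1
~(c → (c ↔ c)) = ~1 = 0
(b ↔ a) → ~(c → (c ↔ c)) = 7/8 → 0 = 1/8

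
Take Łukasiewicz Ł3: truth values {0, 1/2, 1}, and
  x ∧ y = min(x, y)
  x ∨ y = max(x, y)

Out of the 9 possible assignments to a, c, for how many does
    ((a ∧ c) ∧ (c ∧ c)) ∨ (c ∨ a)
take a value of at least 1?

5

a = 0, c = 0 ↦ 0  <
a = 0, c = 1/2 ↦ 1/2  <
a = 0, c = 1 ↦ 1  ≥
a = 1/2, c = 0 ↦ 1/2  <
a = 1/2, c = 1/2 ↦ 1/2  <
a = 1/2, c = 1 ↦ 1  ≥
a = 1, c = 0 ↦ 1  ≥
a = 1, c = 1/2 ↦ 1  ≥
a = 1, c = 1 ↦ 1  ≥
So 5 of the 9 assignments meet the threshold.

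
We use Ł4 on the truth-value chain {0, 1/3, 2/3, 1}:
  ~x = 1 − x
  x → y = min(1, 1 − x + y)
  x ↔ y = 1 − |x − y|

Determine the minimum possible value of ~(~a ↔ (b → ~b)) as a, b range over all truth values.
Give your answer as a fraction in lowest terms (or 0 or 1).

Take a = 0, b = 0:
~a = ~0 = 1
~b = ~0 = 1
b → ~b = 0 → 1 = 1
~a ↔ (b → ~b) = 1 ↔ 1 = 1
~(~a ↔ (b → ~b)) = ~1 = 0
No assignment yields a value below 0, so this is the minimum.

0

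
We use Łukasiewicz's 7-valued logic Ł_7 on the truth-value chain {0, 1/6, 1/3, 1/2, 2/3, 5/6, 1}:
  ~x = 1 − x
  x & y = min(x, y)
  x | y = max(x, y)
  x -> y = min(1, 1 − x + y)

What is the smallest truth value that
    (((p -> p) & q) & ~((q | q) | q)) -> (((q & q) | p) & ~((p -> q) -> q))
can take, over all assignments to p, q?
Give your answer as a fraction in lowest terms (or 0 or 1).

Take p = 1, q = 1/2:
p -> p = 1 -> 1 = 1
(p -> p) & q = 1 & 1/2 = 1/2
q | q = 1/2 | 1/2 = 1/2
(q | q) | q = 1/2 | 1/2 = 1/2
~((q | q) | q) = ~1/2 = 1/2
((p -> p) & q) & ~((q | q) | q) = 1/2 & 1/2 = 1/2
q & q = 1/2 & 1/2 = 1/2
(q & q) | p = 1/2 | 1 = 1
p -> q = 1 -> 1/2 = 1/2
(p -> q) -> q = 1/2 -> 1/2 = 1
~((p -> q) -> q) = ~1 = 0
((q & q) | p) & ~((p -> q) -> q) = 1 & 0 = 0
(((p -> p) & q) & ~((q | q) | q)) -> (((q & q) | p) & ~((p -> q) -> q)) = 1/2 -> 0 = 1/2
No assignment yields a value below 1/2, so this is the minimum.

1/2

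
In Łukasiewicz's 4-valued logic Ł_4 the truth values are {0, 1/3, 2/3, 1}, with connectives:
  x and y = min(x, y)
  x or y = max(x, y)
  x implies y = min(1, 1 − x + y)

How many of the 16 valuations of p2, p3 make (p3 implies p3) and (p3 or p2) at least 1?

7

p2 = 0, p3 = 0 ↦ 0  <
p2 = 0, p3 = 1/3 ↦ 1/3  <
p2 = 0, p3 = 2/3 ↦ 2/3  <
p2 = 0, p3 = 1 ↦ 1  ≥
p2 = 1/3, p3 = 0 ↦ 1/3  <
p2 = 1/3, p3 = 1/3 ↦ 1/3  <
p2 = 1/3, p3 = 2/3 ↦ 2/3  <
p2 = 1/3, p3 = 1 ↦ 1  ≥
p2 = 2/3, p3 = 0 ↦ 2/3  <
p2 = 2/3, p3 = 1/3 ↦ 2/3  <
p2 = 2/3, p3 = 2/3 ↦ 2/3  <
p2 = 2/3, p3 = 1 ↦ 1  ≥
p2 = 1, p3 = 0 ↦ 1  ≥
p2 = 1, p3 = 1/3 ↦ 1  ≥
p2 = 1, p3 = 2/3 ↦ 1  ≥
p2 = 1, p3 = 1 ↦ 1  ≥
So 7 of the 16 assignments meet the threshold.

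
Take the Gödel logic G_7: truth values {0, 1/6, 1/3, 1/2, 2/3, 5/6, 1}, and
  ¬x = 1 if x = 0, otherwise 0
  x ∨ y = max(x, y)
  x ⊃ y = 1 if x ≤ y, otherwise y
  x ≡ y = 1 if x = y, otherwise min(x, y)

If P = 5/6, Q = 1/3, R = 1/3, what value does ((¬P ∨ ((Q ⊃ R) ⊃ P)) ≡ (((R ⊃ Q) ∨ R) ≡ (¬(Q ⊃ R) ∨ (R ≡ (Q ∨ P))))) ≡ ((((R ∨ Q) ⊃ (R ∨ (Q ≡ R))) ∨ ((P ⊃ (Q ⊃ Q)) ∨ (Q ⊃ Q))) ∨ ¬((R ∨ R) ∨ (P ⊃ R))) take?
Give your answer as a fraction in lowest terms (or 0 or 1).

1/3

¬P = ¬5/6 = 0
Q ⊃ R = 1/3 ⊃ 1/3 = 1
(Q ⊃ R) ⊃ P = 1 ⊃ 5/6 = 5/6
¬P ∨ ((Q ⊃ R) ⊃ P) = 0 ∨ 5/6 = 5/6
R ⊃ Q = 1/3 ⊃ 1/3 = 1
(R ⊃ Q) ∨ R = 1 ∨ 1/3 = 1
Q ⊃ R = 1/3 ⊃ 1/3 = 1
¬(Q ⊃ R) = ¬1 = 0
Q ∨ P = 1/3 ∨ 5/6 = 5/6
R ≡ (Q ∨ P) = 1/3 ≡ 5/6 = 1/3
¬(Q ⊃ R) ∨ (R ≡ (Q ∨ P)) = 0 ∨ 1/3 = 1/3
((R ⊃ Q) ∨ R) ≡ (¬(Q ⊃ R) ∨ (R ≡ (Q ∨ P))) = 1 ≡ 1/3 = 1/3
(¬P ∨ ((Q ⊃ R) ⊃ P)) ≡ (((R ⊃ Q) ∨ R) ≡ (¬(Q ⊃ R) ∨ (R ≡ (Q ∨ P)))) = 5/6 ≡ 1/3 = 1/3
R ∨ Q = 1/3 ∨ 1/3 = 1/3
Q ≡ R = 1/3 ≡ 1/3 = 1
R ∨ (Q ≡ R) = 1/3 ∨ 1 = 1
(R ∨ Q) ⊃ (R ∨ (Q ≡ R)) = 1/3 ⊃ 1 = 1
Q ⊃ Q = 1/3 ⊃ 1/3 = 1
P ⊃ (Q ⊃ Q) = 5/6 ⊃ 1 = 1
Q ⊃ Q = 1/3 ⊃ 1/3 = 1
(P ⊃ (Q ⊃ Q)) ∨ (Q ⊃ Q) = 1 ∨ 1 = 1
((R ∨ Q) ⊃ (R ∨ (Q ≡ R))) ∨ ((P ⊃ (Q ⊃ Q)) ∨ (Q ⊃ Q)) = 1 ∨ 1 = 1
R ∨ R = 1/3 ∨ 1/3 = 1/3
P ⊃ R = 5/6 ⊃ 1/3 = 1/3
(R ∨ R) ∨ (P ⊃ R) = 1/3 ∨ 1/3 = 1/3
¬((R ∨ R) ∨ (P ⊃ R)) = ¬1/3 = 0
(((R ∨ Q) ⊃ (R ∨ (Q ≡ R))) ∨ ((P ⊃ (Q ⊃ Q)) ∨ (Q ⊃ Q))) ∨ ¬((R ∨ R) ∨ (P ⊃ R)) = 1 ∨ 0 = 1
((¬P ∨ ((Q ⊃ R) ⊃ P)) ≡ (((R ⊃ Q) ∨ R) ≡ (¬(Q ⊃ R) ∨ (R ≡ (Q ∨ P))))) ≡ ((((R ∨ Q) ⊃ (R ∨ (Q ≡ R))) ∨ ((P ⊃ (Q ⊃ Q)) ∨ (Q ⊃ Q))) ∨ ¬((R ∨ R) ∨ (P ⊃ R))) = 1/3 ≡ 1 = 1/3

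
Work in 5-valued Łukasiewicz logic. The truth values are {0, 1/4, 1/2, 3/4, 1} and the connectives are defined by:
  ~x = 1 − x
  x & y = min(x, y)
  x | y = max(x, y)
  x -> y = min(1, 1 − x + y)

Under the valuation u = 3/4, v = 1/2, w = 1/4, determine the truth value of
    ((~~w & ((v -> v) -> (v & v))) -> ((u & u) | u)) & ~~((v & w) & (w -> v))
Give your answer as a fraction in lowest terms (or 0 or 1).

1/4

~w = ~1/4 = 3/4
~~w = ~3/4 = 1/4
v -> v = 1/2 -> 1/2 = 1
v & v = 1/2 & 1/2 = 1/2
(v -> v) -> (v & v) = 1 -> 1/2 = 1/2
~~w & ((v -> v) -> (v & v)) = 1/4 & 1/2 = 1/4
u & u = 3/4 & 3/4 = 3/4
(u & u) | u = 3/4 | 3/4 = 3/4
(~~w & ((v -> v) -> (v & v))) -> ((u & u) | u) = 1/4 -> 3/4 = 1
v & w = 1/2 & 1/4 = 1/4
w -> v = 1/4 -> 1/2 = 1
(v & w) & (w -> v) = 1/4 & 1 = 1/4
~((v & w) & (w -> v)) = ~1/4 = 3/4
~~((v & w) & (w -> v)) = ~3/4 = 1/4
((~~w & ((v -> v) -> (v & v))) -> ((u & u) | u)) & ~~((v & w) & (w -> v)) = 1 & 1/4 = 1/4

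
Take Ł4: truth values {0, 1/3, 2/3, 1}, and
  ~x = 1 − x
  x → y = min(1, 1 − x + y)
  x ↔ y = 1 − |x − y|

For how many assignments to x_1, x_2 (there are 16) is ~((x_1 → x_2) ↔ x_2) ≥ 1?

1

x_1 = 0, x_2 = 0 ↦ 1  ≥
x_1 = 0, x_2 = 1/3 ↦ 2/3  <
x_1 = 0, x_2 = 2/3 ↦ 1/3  <
x_1 = 0, x_2 = 1 ↦ 0  <
x_1 = 1/3, x_2 = 0 ↦ 2/3  <
x_1 = 1/3, x_2 = 1/3 ↦ 2/3  <
x_1 = 1/3, x_2 = 2/3 ↦ 1/3  <
x_1 = 1/3, x_2 = 1 ↦ 0  <
x_1 = 2/3, x_2 = 0 ↦ 1/3  <
x_1 = 2/3, x_2 = 1/3 ↦ 1/3  <
x_1 = 2/3, x_2 = 2/3 ↦ 1/3  <
x_1 = 2/3, x_2 = 1 ↦ 0  <
x_1 = 1, x_2 = 0 ↦ 0  <
x_1 = 1, x_2 = 1/3 ↦ 0  <
x_1 = 1, x_2 = 2/3 ↦ 0  <
x_1 = 1, x_2 = 1 ↦ 0  <
So 1 of the 16 assignments meets the threshold.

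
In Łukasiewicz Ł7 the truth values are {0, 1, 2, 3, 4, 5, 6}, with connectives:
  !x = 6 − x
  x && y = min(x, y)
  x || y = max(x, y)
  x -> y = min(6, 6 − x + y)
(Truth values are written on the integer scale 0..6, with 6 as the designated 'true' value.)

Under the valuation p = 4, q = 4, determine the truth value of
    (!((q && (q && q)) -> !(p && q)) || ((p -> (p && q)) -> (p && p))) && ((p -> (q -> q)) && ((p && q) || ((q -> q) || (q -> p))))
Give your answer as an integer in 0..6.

q && q = 4 && 4 = 4
q && (q && q) = 4 && 4 = 4
p && q = 4 && 4 = 4
!(p && q) = !4 = 2
(q && (q && q)) -> !(p && q) = 4 -> 2 = 4
!((q && (q && q)) -> !(p && q)) = !4 = 2
p && q = 4 && 4 = 4
p -> (p && q) = 4 -> 4 = 6
p && p = 4 && 4 = 4
(p -> (p && q)) -> (p && p) = 6 -> 4 = 4
!((q && (q && q)) -> !(p && q)) || ((p -> (p && q)) -> (p && p)) = 2 || 4 = 4
q -> q = 4 -> 4 = 6
p -> (q -> q) = 4 -> 6 = 6
p && q = 4 && 4 = 4
q -> q = 4 -> 4 = 6
q -> p = 4 -> 4 = 6
(q -> q) || (q -> p) = 6 || 6 = 6
(p && q) || ((q -> q) || (q -> p)) = 4 || 6 = 6
(p -> (q -> q)) && ((p && q) || ((q -> q) || (q -> p))) = 6 && 6 = 6
(!((q && (q && q)) -> !(p && q)) || ((p -> (p && q)) -> (p && p))) && ((p -> (q -> q)) && ((p && q) || ((q -> q) || (q -> p)))) = 4 && 6 = 4

4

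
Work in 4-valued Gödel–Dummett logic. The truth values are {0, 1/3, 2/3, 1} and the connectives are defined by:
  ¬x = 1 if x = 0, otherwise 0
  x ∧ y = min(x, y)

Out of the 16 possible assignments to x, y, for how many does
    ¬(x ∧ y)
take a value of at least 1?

x = 0, y = 0 ↦ 1  ≥
x = 0, y = 1/3 ↦ 1  ≥
x = 0, y = 2/3 ↦ 1  ≥
x = 0, y = 1 ↦ 1  ≥
x = 1/3, y = 0 ↦ 1  ≥
x = 1/3, y = 1/3 ↦ 0  <
x = 1/3, y = 2/3 ↦ 0  <
x = 1/3, y = 1 ↦ 0  <
x = 2/3, y = 0 ↦ 1  ≥
x = 2/3, y = 1/3 ↦ 0  <
x = 2/3, y = 2/3 ↦ 0  <
x = 2/3, y = 1 ↦ 0  <
x = 1, y = 0 ↦ 1  ≥
x = 1, y = 1/3 ↦ 0  <
x = 1, y = 2/3 ↦ 0  <
x = 1, y = 1 ↦ 0  <
So 7 of the 16 assignments meet the threshold.

7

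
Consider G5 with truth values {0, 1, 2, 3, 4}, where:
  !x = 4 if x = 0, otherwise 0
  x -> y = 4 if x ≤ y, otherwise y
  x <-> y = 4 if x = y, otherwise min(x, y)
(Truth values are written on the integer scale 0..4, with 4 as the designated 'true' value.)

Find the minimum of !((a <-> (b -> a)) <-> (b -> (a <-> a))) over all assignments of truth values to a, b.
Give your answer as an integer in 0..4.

Take a = 0, b = 1:
b -> a = 1 -> 0 = 0
a <-> (b -> a) = 0 <-> 0 = 4
a <-> a = 0 <-> 0 = 4
b -> (a <-> a) = 1 -> 4 = 4
(a <-> (b -> a)) <-> (b -> (a <-> a)) = 4 <-> 4 = 4
!((a <-> (b -> a)) <-> (b -> (a <-> a))) = !4 = 0
No assignment yields a value below 0, so this is the minimum.

0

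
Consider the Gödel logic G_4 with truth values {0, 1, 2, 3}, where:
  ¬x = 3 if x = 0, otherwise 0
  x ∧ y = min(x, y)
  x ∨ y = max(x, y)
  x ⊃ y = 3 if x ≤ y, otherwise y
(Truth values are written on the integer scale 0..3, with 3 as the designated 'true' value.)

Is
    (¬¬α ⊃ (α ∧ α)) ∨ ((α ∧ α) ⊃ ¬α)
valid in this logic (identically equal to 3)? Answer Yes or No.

No

Counterexample: take α = 1.
¬α = ¬1 = 0
¬¬α = ¬0 = 3
α ∧ α = 1 ∧ 1 = 1
¬¬α ⊃ (α ∧ α) = 3 ⊃ 1 = 1
α ∧ α = 1 ∧ 1 = 1
¬α = ¬1 = 0
(α ∧ α) ⊃ ¬α = 1 ⊃ 0 = 0
(¬¬α ⊃ (α ∧ α)) ∨ ((α ∧ α) ⊃ ¬α) = 1 ∨ 0 = 1
This gives 1 ≠ 3.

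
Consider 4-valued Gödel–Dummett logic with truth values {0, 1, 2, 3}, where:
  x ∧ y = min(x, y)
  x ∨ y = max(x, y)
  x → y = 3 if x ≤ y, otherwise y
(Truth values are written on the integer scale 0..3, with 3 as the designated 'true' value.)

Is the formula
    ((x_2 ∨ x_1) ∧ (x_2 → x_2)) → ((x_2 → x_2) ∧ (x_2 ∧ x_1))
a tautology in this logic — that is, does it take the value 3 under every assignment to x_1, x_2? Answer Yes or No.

No

Counterexample: take x_1 = 0, x_2 = 1.
x_2 ∨ x_1 = 1 ∨ 0 = 1
x_2 → x_2 = 1 → 1 = 3
(x_2 ∨ x_1) ∧ (x_2 → x_2) = 1 ∧ 3 = 1
x_2 → x_2 = 1 → 1 = 3
x_2 ∧ x_1 = 1 ∧ 0 = 0
(x_2 → x_2) ∧ (x_2 ∧ x_1) = 3 ∧ 0 = 0
((x_2 ∨ x_1) ∧ (x_2 → x_2)) → ((x_2 → x_2) ∧ (x_2 ∧ x_1)) = 1 → 0 = 0
This gives 0 ≠ 3.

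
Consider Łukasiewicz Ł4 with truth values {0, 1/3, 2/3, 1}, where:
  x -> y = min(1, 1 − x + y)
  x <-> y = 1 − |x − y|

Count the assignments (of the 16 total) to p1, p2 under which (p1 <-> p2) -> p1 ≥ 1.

9

p1 = 0, p2 = 0 ↦ 0  <
p1 = 0, p2 = 1/3 ↦ 1/3  <
p1 = 0, p2 = 2/3 ↦ 2/3  <
p1 = 0, p2 = 1 ↦ 1  ≥
p1 = 1/3, p2 = 0 ↦ 2/3  <
p1 = 1/3, p2 = 1/3 ↦ 1/3  <
p1 = 1/3, p2 = 2/3 ↦ 2/3  <
p1 = 1/3, p2 = 1 ↦ 1  ≥
p1 = 2/3, p2 = 0 ↦ 1  ≥
p1 = 2/3, p2 = 1/3 ↦ 1  ≥
p1 = 2/3, p2 = 2/3 ↦ 2/3  <
p1 = 2/3, p2 = 1 ↦ 1  ≥
p1 = 1, p2 = 0 ↦ 1  ≥
p1 = 1, p2 = 1/3 ↦ 1  ≥
p1 = 1, p2 = 2/3 ↦ 1  ≥
p1 = 1, p2 = 1 ↦ 1  ≥
So 9 of the 16 assignments meet the threshold.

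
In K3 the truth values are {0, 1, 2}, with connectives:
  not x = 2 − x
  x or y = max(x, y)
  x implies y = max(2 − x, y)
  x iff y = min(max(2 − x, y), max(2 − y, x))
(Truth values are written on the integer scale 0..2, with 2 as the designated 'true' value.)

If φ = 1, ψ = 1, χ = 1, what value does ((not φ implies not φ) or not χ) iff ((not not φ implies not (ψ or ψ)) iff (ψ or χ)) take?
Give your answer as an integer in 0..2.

1

not φ = not 1 = 1
not φ = not 1 = 1
not φ implies not φ = 1 implies 1 = 1
not χ = not 1 = 1
(not φ implies not φ) or not χ = 1 or 1 = 1
not φ = not 1 = 1
not not φ = not 1 = 1
ψ or ψ = 1 or 1 = 1
not (ψ or ψ) = not 1 = 1
not not φ implies not (ψ or ψ) = 1 implies 1 = 1
ψ or χ = 1 or 1 = 1
(not not φ implies not (ψ or ψ)) iff (ψ or χ) = 1 iff 1 = 1
((not φ implies not φ) or not χ) iff ((not not φ implies not (ψ or ψ)) iff (ψ or χ)) = 1 iff 1 = 1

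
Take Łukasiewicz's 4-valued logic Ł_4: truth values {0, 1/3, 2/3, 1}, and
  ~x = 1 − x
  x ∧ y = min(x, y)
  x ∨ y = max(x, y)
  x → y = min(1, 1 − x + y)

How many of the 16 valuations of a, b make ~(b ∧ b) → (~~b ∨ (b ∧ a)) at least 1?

8

a = 0, b = 0 ↦ 0  <
a = 0, b = 1/3 ↦ 2/3  <
a = 0, b = 2/3 ↦ 1  ≥
a = 0, b = 1 ↦ 1  ≥
a = 1/3, b = 0 ↦ 0  <
a = 1/3, b = 1/3 ↦ 2/3  <
a = 1/3, b = 2/3 ↦ 1  ≥
a = 1/3, b = 1 ↦ 1  ≥
a = 2/3, b = 0 ↦ 0  <
a = 2/3, b = 1/3 ↦ 2/3  <
a = 2/3, b = 2/3 ↦ 1  ≥
a = 2/3, b = 1 ↦ 1  ≥
a = 1, b = 0 ↦ 0  <
a = 1, b = 1/3 ↦ 2/3  <
a = 1, b = 2/3 ↦ 1  ≥
a = 1, b = 1 ↦ 1  ≥
So 8 of the 16 assignments meet the threshold.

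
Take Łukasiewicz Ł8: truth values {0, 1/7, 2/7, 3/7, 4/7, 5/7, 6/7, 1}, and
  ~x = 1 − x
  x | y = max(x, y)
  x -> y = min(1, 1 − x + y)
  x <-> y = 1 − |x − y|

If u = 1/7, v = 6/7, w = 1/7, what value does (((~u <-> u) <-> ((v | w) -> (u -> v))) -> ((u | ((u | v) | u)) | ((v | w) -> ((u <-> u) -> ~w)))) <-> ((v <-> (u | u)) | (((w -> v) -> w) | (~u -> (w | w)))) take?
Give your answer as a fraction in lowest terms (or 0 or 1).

2/7

~u = ~1/7 = 6/7
~u <-> u = 6/7 <-> 1/7 = 2/7
v | w = 6/7 | 1/7 = 6/7
u -> v = 1/7 -> 6/7 = 1
(v | w) -> (u -> v) = 6/7 -> 1 = 1
(~u <-> u) <-> ((v | w) -> (u -> v)) = 2/7 <-> 1 = 2/7
u | v = 1/7 | 6/7 = 6/7
(u | v) | u = 6/7 | 1/7 = 6/7
u | ((u | v) | u) = 1/7 | 6/7 = 6/7
v | w = 6/7 | 1/7 = 6/7
u <-> u = 1/7 <-> 1/7 = 1
~w = ~1/7 = 6/7
(u <-> u) -> ~w = 1 -> 6/7 = 6/7
(v | w) -> ((u <-> u) -> ~w) = 6/7 -> 6/7 = 1
(u | ((u | v) | u)) | ((v | w) -> ((u <-> u) -> ~w)) = 6/7 | 1 = 1
((~u <-> u) <-> ((v | w) -> (u -> v))) -> ((u | ((u | v) | u)) | ((v | w) -> ((u <-> u) -> ~w))) = 2/7 -> 1 = 1
u | u = 1/7 | 1/7 = 1/7
v <-> (u | u) = 6/7 <-> 1/7 = 2/7
w -> v = 1/7 -> 6/7 = 1
(w -> v) -> w = 1 -> 1/7 = 1/7
~u = ~1/7 = 6/7
w | w = 1/7 | 1/7 = 1/7
~u -> (w | w) = 6/7 -> 1/7 = 2/7
((w -> v) -> w) | (~u -> (w | w)) = 1/7 | 2/7 = 2/7
(v <-> (u | u)) | (((w -> v) -> w) | (~u -> (w | w))) = 2/7 | 2/7 = 2/7
(((~u <-> u) <-> ((v | w) -> (u -> v))) -> ((u | ((u | v) | u)) | ((v | w) -> ((u <-> u) -> ~w)))) <-> ((v <-> (u | u)) | (((w -> v) -> w) | (~u -> (w | w)))) = 1 <-> 2/7 = 2/7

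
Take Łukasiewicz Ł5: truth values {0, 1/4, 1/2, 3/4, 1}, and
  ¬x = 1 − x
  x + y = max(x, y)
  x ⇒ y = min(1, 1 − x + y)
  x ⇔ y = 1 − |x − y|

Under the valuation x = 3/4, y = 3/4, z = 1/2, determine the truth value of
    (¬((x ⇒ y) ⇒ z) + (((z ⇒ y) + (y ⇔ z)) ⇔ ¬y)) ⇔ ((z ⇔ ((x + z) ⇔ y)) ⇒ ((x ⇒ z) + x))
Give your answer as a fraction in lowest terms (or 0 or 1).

1/2

x ⇒ y = 3/4 ⇒ 3/4 = 1
(x ⇒ y) ⇒ z = 1 ⇒ 1/2 = 1/2
¬((x ⇒ y) ⇒ z) = ¬1/2 = 1/2
z ⇒ y = 1/2 ⇒ 3/4 = 1
y ⇔ z = 3/4 ⇔ 1/2 = 3/4
(z ⇒ y) + (y ⇔ z) = 1 + 3/4 = 1
¬y = ¬3/4 = 1/4
((z ⇒ y) + (y ⇔ z)) ⇔ ¬y = 1 ⇔ 1/4 = 1/4
¬((x ⇒ y) ⇒ z) + (((z ⇒ y) + (y ⇔ z)) ⇔ ¬y) = 1/2 + 1/4 = 1/2
x + z = 3/4 + 1/2 = 3/4
(x + z) ⇔ y = 3/4 ⇔ 3/4 = 1
z ⇔ ((x + z) ⇔ y) = 1/2 ⇔ 1 = 1/2
x ⇒ z = 3/4 ⇒ 1/2 = 3/4
(x ⇒ z) + x = 3/4 + 3/4 = 3/4
(z ⇔ ((x + z) ⇔ y)) ⇒ ((x ⇒ z) + x) = 1/2 ⇒ 3/4 = 1
(¬((x ⇒ y) ⇒ z) + (((z ⇒ y) + (y ⇔ z)) ⇔ ¬y)) ⇔ ((z ⇔ ((x + z) ⇔ y)) ⇒ ((x ⇒ z) + x)) = 1/2 ⇔ 1 = 1/2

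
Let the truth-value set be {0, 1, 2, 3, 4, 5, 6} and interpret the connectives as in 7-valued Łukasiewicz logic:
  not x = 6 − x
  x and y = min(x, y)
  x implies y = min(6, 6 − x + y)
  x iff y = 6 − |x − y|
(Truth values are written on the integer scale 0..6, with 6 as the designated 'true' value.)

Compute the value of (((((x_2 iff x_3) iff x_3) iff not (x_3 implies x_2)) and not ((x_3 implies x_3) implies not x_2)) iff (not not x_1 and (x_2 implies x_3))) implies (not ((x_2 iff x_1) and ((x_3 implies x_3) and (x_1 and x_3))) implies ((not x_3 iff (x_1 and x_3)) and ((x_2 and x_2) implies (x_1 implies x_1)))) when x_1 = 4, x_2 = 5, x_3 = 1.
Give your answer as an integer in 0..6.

4

x_2 iff x_3 = 5 iff 1 = 2
(x_2 iff x_3) iff x_3 = 2 iff 1 = 5
x_3 implies x_2 = 1 implies 5 = 6
not (x_3 implies x_2) = not 6 = 0
((x_2 iff x_3) iff x_3) iff not (x_3 implies x_2) = 5 iff 0 = 1
x_3 implies x_3 = 1 implies 1 = 6
not x_2 = not 5 = 1
(x_3 implies x_3) implies not x_2 = 6 implies 1 = 1
not ((x_3 implies x_3) implies not x_2) = not 1 = 5
(((x_2 iff x_3) iff x_3) iff not (x_3 implies x_2)) and not ((x_3 implies x_3) implies not x_2) = 1 and 5 = 1
not x_1 = not 4 = 2
not not x_1 = not 2 = 4
x_2 implies x_3 = 5 implies 1 = 2
not not x_1 and (x_2 implies x_3) = 4 and 2 = 2
((((x_2 iff x_3) iff x_3) iff not (x_3 implies x_2)) and not ((x_3 implies x_3) implies not x_2)) iff (not not x_1 and (x_2 implies x_3)) = 1 iff 2 = 5
x_2 iff x_1 = 5 iff 4 = 5
x_3 implies x_3 = 1 implies 1 = 6
x_1 and x_3 = 4 and 1 = 1
(x_3 implies x_3) and (x_1 and x_3) = 6 and 1 = 1
(x_2 iff x_1) and ((x_3 implies x_3) and (x_1 and x_3)) = 5 and 1 = 1
not ((x_2 iff x_1) and ((x_3 implies x_3) and (x_1 and x_3))) = not 1 = 5
not x_3 = not 1 = 5
x_1 and x_3 = 4 and 1 = 1
not x_3 iff (x_1 and x_3) = 5 iff 1 = 2
x_2 and x_2 = 5 and 5 = 5
x_1 implies x_1 = 4 implies 4 = 6
(x_2 and x_2) implies (x_1 implies x_1) = 5 implies 6 = 6
(not x_3 iff (x_1 and x_3)) and ((x_2 and x_2) implies (x_1 implies x_1)) = 2 and 6 = 2
not ((x_2 iff x_1) and ((x_3 implies x_3) and (x_1 and x_3))) implies ((not x_3 iff (x_1 and x_3)) and ((x_2 and x_2) implies (x_1 implies x_1))) = 5 implies 2 = 3
(((((x_2 iff x_3) iff x_3) iff not (x_3 implies x_2)) and not ((x_3 implies x_3) implies not x_2)) iff (not not x_1 and (x_2 implies x_3))) implies (not ((x_2 iff x_1) and ((x_3 implies x_3) and (x_1 and x_3))) implies ((not x_3 iff (x_1 and x_3)) and ((x_2 and x_2) implies (x_1 implies x_1)))) = 5 implies 3 = 4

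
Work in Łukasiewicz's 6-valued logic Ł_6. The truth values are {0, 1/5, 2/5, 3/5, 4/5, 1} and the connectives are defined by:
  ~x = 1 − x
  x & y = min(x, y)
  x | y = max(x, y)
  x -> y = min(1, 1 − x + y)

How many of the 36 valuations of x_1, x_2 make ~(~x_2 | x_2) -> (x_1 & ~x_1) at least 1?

24

value 1: 24 assignments (counts)
value 4/5: 8 assignments
value 3/5: 4 assignments
So 24 of the 36 assignments meet the threshold.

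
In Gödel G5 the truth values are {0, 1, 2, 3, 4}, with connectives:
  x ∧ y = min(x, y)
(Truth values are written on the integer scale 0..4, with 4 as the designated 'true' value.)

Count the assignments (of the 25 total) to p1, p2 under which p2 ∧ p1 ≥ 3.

4

value 4: 1 assignment (counts)
value 3: 3 assignments (counts)
value 2: 5 assignments
value 1: 7 assignments
value 0: 9 assignments
So 4 of the 25 assignments meet the threshold.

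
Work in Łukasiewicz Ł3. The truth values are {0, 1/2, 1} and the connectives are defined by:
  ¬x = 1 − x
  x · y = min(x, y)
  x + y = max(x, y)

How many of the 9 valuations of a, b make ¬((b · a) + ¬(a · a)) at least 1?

1

a = 0, b = 0 ↦ 0  <
a = 0, b = 1/2 ↦ 0  <
a = 0, b = 1 ↦ 0  <
a = 1/2, b = 0 ↦ 1/2  <
a = 1/2, b = 1/2 ↦ 1/2  <
a = 1/2, b = 1 ↦ 1/2  <
a = 1, b = 0 ↦ 1  ≥
a = 1, b = 1/2 ↦ 1/2  <
a = 1, b = 1 ↦ 0  <
So 1 of the 9 assignments meets the threshold.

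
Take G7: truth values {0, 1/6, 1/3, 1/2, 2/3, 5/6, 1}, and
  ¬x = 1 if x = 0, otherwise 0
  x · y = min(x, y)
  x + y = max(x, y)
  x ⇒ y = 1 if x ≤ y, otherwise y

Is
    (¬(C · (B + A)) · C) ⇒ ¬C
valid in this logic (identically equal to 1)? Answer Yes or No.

Counterexample: take A = 0, B = 0, C = 1/6.
B + A = 0 + 0 = 0
C · (B + A) = 1/6 · 0 = 0
¬(C · (B + A)) = ¬0 = 1
¬(C · (B + A)) · C = 1 · 1/6 = 1/6
¬C = ¬1/6 = 0
(¬(C · (B + A)) · C) ⇒ ¬C = 1/6 ⇒ 0 = 0
This gives 0 ≠ 1.

No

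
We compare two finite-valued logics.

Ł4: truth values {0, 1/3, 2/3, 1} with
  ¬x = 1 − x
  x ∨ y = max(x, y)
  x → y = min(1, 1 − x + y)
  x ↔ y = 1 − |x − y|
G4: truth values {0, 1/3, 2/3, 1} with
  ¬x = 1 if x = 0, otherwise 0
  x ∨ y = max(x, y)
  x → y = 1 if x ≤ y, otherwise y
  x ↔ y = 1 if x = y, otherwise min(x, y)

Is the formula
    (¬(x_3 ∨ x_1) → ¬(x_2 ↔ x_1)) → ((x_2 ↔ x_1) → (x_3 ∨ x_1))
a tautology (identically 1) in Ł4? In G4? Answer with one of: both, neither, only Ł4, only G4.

only Ł4

In Ł4: every assignment gives 1 — tautology.
In G4: at x_1 = 0, x_2 = 0, x_3 = 1/3 the value is 1/3 — not a tautology.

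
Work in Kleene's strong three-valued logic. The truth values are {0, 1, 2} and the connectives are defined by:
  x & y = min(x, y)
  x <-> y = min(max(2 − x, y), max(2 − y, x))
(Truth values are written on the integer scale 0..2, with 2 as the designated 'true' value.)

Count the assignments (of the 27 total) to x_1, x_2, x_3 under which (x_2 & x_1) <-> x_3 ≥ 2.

value 2: 6 assignments (counts)
value 1: 15 assignments
value 0: 6 assignments
So 6 of the 27 assignments meet the threshold.

6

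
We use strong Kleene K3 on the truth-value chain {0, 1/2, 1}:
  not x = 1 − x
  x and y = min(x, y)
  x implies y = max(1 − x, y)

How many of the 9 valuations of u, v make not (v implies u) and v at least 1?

1

u = 0, v = 0 ↦ 0  <
u = 0, v = 1/2 ↦ 1/2  <
u = 0, v = 1 ↦ 1  ≥
u = 1/2, v = 0 ↦ 0  <
u = 1/2, v = 1/2 ↦ 1/2  <
u = 1/2, v = 1 ↦ 1/2  <
u = 1, v = 0 ↦ 0  <
u = 1, v = 1/2 ↦ 0  <
u = 1, v = 1 ↦ 0  <
So 1 of the 9 assignments meets the threshold.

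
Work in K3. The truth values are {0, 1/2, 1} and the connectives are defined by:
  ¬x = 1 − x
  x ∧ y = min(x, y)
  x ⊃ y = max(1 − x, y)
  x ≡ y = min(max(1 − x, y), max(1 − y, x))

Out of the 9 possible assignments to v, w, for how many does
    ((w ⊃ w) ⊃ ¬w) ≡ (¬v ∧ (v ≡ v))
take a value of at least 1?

2

v = 0, w = 0 ↦ 1  ≥
v = 0, w = 1/2 ↦ 1/2  <
v = 0, w = 1 ↦ 0  <
v = 1/2, w = 0 ↦ 1/2  <
v = 1/2, w = 1/2 ↦ 1/2  <
v = 1/2, w = 1 ↦ 1/2  <
v = 1, w = 0 ↦ 0  <
v = 1, w = 1/2 ↦ 1/2  <
v = 1, w = 1 ↦ 1  ≥
So 2 of the 9 assignments meet the threshold.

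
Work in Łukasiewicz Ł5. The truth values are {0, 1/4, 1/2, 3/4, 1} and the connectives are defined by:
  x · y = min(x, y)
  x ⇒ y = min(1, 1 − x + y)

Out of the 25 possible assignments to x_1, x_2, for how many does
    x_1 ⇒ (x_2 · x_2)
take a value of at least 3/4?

19

value 1: 15 assignments (counts)
value 3/4: 4 assignments (counts)
value 1/2: 3 assignments
value 1/4: 2 assignments
value 0: 1 assignment
So 19 of the 25 assignments meet the threshold.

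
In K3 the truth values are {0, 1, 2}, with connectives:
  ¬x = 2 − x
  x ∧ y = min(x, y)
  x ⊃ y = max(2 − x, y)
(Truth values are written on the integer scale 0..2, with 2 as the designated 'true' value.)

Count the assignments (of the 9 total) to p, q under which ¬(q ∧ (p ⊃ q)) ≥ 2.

3

p = 0, q = 0 ↦ 2  ≥
p = 0, q = 1 ↦ 1  <
p = 0, q = 2 ↦ 0  <
p = 1, q = 0 ↦ 2  ≥
p = 1, q = 1 ↦ 1  <
p = 1, q = 2 ↦ 0  <
p = 2, q = 0 ↦ 2  ≥
p = 2, q = 1 ↦ 1  <
p = 2, q = 2 ↦ 0  <
So 3 of the 9 assignments meet the threshold.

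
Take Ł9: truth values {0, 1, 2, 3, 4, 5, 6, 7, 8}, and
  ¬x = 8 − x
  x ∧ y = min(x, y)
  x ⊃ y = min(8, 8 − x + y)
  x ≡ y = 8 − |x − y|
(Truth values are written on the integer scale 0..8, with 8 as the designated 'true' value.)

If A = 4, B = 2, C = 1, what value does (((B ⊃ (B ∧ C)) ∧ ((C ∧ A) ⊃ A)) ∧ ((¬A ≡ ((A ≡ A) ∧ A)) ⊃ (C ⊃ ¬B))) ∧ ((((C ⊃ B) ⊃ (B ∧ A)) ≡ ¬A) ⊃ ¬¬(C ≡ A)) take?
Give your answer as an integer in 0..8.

B ∧ C = 2 ∧ 1 = 1
B ⊃ (B ∧ C) = 2 ⊃ 1 = 7
C ∧ A = 1 ∧ 4 = 1
(C ∧ A) ⊃ A = 1 ⊃ 4 = 8
(B ⊃ (B ∧ C)) ∧ ((C ∧ A) ⊃ A) = 7 ∧ 8 = 7
¬A = ¬4 = 4
A ≡ A = 4 ≡ 4 = 8
(A ≡ A) ∧ A = 8 ∧ 4 = 4
¬A ≡ ((A ≡ A) ∧ A) = 4 ≡ 4 = 8
¬B = ¬2 = 6
C ⊃ ¬B = 1 ⊃ 6 = 8
(¬A ≡ ((A ≡ A) ∧ A)) ⊃ (C ⊃ ¬B) = 8 ⊃ 8 = 8
((B ⊃ (B ∧ C)) ∧ ((C ∧ A) ⊃ A)) ∧ ((¬A ≡ ((A ≡ A) ∧ A)) ⊃ (C ⊃ ¬B)) = 7 ∧ 8 = 7
C ⊃ B = 1 ⊃ 2 = 8
B ∧ A = 2 ∧ 4 = 2
(C ⊃ B) ⊃ (B ∧ A) = 8 ⊃ 2 = 2
¬A = ¬4 = 4
((C ⊃ B) ⊃ (B ∧ A)) ≡ ¬A = 2 ≡ 4 = 6
C ≡ A = 1 ≡ 4 = 5
¬(C ≡ A) = ¬5 = 3
¬¬(C ≡ A) = ¬3 = 5
(((C ⊃ B) ⊃ (B ∧ A)) ≡ ¬A) ⊃ ¬¬(C ≡ A) = 6 ⊃ 5 = 7
(((B ⊃ (B ∧ C)) ∧ ((C ∧ A) ⊃ A)) ∧ ((¬A ≡ ((A ≡ A) ∧ A)) ⊃ (C ⊃ ¬B))) ∧ ((((C ⊃ B) ⊃ (B ∧ A)) ≡ ¬A) ⊃ ¬¬(C ≡ A)) = 7 ∧ 7 = 7

7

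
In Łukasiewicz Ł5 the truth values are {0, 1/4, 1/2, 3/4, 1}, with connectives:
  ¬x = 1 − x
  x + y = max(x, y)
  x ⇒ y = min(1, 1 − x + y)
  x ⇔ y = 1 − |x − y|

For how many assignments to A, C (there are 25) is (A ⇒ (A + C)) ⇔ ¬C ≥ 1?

5

value 1: 5 assignments (counts)
value 3/4: 5 assignments
value 1/2: 5 assignments
value 1/4: 5 assignments
value 0: 5 assignments
So 5 of the 25 assignments meet the threshold.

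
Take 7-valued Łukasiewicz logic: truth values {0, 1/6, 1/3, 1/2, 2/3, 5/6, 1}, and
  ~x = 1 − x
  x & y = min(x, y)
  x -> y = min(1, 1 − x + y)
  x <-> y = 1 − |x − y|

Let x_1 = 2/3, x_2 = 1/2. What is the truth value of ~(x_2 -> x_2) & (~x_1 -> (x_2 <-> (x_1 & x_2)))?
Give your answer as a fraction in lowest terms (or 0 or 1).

x_2 -> x_2 = 1/2 -> 1/2 = 1
~(x_2 -> x_2) = ~1 = 0
~x_1 = ~2/3 = 1/3
x_1 & x_2 = 2/3 & 1/2 = 1/2
x_2 <-> (x_1 & x_2) = 1/2 <-> 1/2 = 1
~x_1 -> (x_2 <-> (x_1 & x_2)) = 1/3 -> 1 = 1
~(x_2 -> x_2) & (~x_1 -> (x_2 <-> (x_1 & x_2))) = 0 & 1 = 0

0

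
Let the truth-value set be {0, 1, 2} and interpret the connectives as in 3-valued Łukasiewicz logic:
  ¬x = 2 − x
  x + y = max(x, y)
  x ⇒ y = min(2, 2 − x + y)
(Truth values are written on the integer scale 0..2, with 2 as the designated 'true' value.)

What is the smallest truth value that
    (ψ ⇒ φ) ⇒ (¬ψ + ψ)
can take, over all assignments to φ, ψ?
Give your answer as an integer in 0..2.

1

Take φ = 1, ψ = 1:
ψ ⇒ φ = 1 ⇒ 1 = 2
¬ψ = ¬1 = 1
¬ψ + ψ = 1 + 1 = 1
(ψ ⇒ φ) ⇒ (¬ψ + ψ) = 2 ⇒ 1 = 1
No assignment yields a value below 1, so this is the minimum.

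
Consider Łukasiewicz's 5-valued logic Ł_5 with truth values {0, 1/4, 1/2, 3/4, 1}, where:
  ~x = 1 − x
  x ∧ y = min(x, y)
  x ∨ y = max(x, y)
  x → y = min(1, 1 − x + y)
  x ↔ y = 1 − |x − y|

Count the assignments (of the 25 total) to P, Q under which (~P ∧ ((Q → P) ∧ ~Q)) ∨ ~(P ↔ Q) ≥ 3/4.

10

value 1: 3 assignments (counts)
value 3/4: 7 assignments (counts)
value 1/2: 9 assignments
value 1/4: 5 assignments
value 0: 1 assignment
So 10 of the 25 assignments meet the threshold.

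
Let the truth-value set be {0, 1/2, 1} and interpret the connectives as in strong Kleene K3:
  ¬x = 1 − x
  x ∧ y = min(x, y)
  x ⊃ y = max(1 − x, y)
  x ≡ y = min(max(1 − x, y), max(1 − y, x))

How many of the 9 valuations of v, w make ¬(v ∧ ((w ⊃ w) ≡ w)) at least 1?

v = 0, w = 0 ↦ 1  ≥
v = 0, w = 1/2 ↦ 1  ≥
v = 0, w = 1 ↦ 1  ≥
v = 1/2, w = 0 ↦ 1  ≥
v = 1/2, w = 1/2 ↦ 1/2  <
v = 1/2, w = 1 ↦ 1/2  <
v = 1, w = 0 ↦ 1  ≥
v = 1, w = 1/2 ↦ 1/2  <
v = 1, w = 1 ↦ 0  <
So 5 of the 9 assignments meet the threshold.

5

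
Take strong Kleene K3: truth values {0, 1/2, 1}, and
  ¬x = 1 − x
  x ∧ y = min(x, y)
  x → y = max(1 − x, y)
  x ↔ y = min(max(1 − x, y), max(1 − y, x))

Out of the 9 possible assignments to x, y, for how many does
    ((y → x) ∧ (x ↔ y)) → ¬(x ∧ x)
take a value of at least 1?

4

x = 0, y = 0 ↦ 1  ≥
x = 0, y = 1/2 ↦ 1  ≥
x = 0, y = 1 ↦ 1  ≥
x = 1/2, y = 0 ↦ 1/2  <
x = 1/2, y = 1/2 ↦ 1/2  <
x = 1/2, y = 1 ↦ 1/2  <
x = 1, y = 0 ↦ 1  ≥
x = 1, y = 1/2 ↦ 1/2  <
x = 1, y = 1 ↦ 0  <
So 4 of the 9 assignments meet the threshold.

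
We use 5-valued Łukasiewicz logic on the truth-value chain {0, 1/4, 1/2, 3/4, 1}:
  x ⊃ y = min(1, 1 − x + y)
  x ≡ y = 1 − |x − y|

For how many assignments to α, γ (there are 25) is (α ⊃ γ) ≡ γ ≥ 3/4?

16

value 1: 9 assignments (counts)
value 3/4: 7 assignments (counts)
value 1/2: 5 assignments
value 1/4: 3 assignments
value 0: 1 assignment
So 16 of the 25 assignments meet the threshold.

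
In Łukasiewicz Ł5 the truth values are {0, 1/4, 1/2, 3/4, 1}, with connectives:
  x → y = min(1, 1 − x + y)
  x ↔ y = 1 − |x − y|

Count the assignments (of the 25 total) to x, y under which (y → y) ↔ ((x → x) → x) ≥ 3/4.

value 1: 5 assignments (counts)
value 3/4: 5 assignments (counts)
value 1/2: 5 assignments
value 1/4: 5 assignments
value 0: 5 assignments
So 10 of the 25 assignments meet the threshold.

10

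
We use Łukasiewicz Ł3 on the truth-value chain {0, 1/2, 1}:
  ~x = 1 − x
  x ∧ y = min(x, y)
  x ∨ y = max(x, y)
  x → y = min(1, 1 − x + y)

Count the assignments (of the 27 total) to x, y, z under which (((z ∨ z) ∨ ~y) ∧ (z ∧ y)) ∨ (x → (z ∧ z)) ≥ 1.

value 1: 18 assignments (counts)
value 1/2: 6 assignments
value 0: 3 assignments
So 18 of the 27 assignments meet the threshold.

18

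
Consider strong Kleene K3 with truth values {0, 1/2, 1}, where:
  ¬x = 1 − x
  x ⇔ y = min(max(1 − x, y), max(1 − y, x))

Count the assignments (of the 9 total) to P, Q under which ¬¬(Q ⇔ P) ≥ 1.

2

P = 0, Q = 0 ↦ 1  ≥
P = 0, Q = 1/2 ↦ 1/2  <
P = 0, Q = 1 ↦ 0  <
P = 1/2, Q = 0 ↦ 1/2  <
P = 1/2, Q = 1/2 ↦ 1/2  <
P = 1/2, Q = 1 ↦ 1/2  <
P = 1, Q = 0 ↦ 0  <
P = 1, Q = 1/2 ↦ 1/2  <
P = 1, Q = 1 ↦ 1  ≥
So 2 of the 9 assignments meet the threshold.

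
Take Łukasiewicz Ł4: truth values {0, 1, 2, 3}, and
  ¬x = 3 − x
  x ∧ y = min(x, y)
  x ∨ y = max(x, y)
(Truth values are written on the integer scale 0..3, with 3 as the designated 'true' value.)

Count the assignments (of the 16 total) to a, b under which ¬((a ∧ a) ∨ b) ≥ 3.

1

a = 0, b = 0 ↦ 3  ≥
a = 0, b = 1 ↦ 2  <
a = 0, b = 2 ↦ 1  <
a = 0, b = 3 ↦ 0  <
a = 1, b = 0 ↦ 2  <
a = 1, b = 1 ↦ 2  <
a = 1, b = 2 ↦ 1  <
a = 1, b = 3 ↦ 0  <
a = 2, b = 0 ↦ 1  <
a = 2, b = 1 ↦ 1  <
a = 2, b = 2 ↦ 1  <
a = 2, b = 3 ↦ 0  <
a = 3, b = 0 ↦ 0  <
a = 3, b = 1 ↦ 0  <
a = 3, b = 2 ↦ 0  <
a = 3, b = 3 ↦ 0  <
So 1 of the 16 assignments meets the threshold.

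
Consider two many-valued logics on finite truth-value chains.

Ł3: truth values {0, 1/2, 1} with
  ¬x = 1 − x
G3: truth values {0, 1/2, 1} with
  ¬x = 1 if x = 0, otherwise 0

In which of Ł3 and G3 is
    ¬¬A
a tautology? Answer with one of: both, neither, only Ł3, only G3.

In Ł3: at A = 0 the value is 0 — not a tautology.
In G3: at A = 0 the value is 0 — not a tautology.

neither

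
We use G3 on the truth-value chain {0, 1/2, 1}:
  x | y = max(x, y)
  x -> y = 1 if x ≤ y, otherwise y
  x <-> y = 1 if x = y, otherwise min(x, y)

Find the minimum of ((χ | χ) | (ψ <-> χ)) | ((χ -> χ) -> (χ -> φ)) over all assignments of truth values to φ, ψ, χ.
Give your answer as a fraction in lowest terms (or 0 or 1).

Take φ = 0, ψ = 0, χ = 1/2:
χ | χ = 1/2 | 1/2 = 1/2
ψ <-> χ = 0 <-> 1/2 = 0
(χ | χ) | (ψ <-> χ) = 1/2 | 0 = 1/2
χ -> χ = 1/2 -> 1/2 = 1
χ -> φ = 1/2 -> 0 = 0
(χ -> χ) -> (χ -> φ) = 1 -> 0 = 0
((χ | χ) | (ψ <-> χ)) | ((χ -> χ) -> (χ -> φ)) = 1/2 | 0 = 1/2
No assignment yields a value below 1/2, so this is the minimum.

1/2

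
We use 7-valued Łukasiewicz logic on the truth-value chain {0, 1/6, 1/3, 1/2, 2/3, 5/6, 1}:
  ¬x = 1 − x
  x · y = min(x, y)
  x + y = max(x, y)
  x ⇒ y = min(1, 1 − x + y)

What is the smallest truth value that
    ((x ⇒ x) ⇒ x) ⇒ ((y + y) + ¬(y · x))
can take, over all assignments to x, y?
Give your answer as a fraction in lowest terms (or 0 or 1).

1/2

Take x = 1, y = 1/2:
x ⇒ x = 1 ⇒ 1 = 1
(x ⇒ x) ⇒ x = 1 ⇒ 1 = 1
y + y = 1/2 + 1/2 = 1/2
y · x = 1/2 · 1 = 1/2
¬(y · x) = ¬1/2 = 1/2
(y + y) + ¬(y · x) = 1/2 + 1/2 = 1/2
((x ⇒ x) ⇒ x) ⇒ ((y + y) + ¬(y · x)) = 1 ⇒ 1/2 = 1/2
No assignment yields a value below 1/2, so this is the minimum.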